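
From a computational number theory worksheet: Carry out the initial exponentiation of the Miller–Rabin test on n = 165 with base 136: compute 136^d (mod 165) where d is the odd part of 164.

136

n − 1 = 164 = 2^2 · 41, so s = 2 and d = 41.
By repeated squaring, 136^41 ≡ 136 (mod 165).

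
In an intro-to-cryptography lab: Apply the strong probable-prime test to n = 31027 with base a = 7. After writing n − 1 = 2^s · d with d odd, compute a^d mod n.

n − 1 = 31026 = 2^1 · 15513, so s = 1 and d = 15513.
7^15513 mod 31027 = 8209.

8209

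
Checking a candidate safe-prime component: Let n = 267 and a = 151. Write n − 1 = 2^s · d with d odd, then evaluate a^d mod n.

n − 1 = 266 = 2^1 · 133, so s = 1 and d = 133.
Repeated squaring mod 267: 151^1 ≡ 151, 151^2 ≡ 106, 151^4 ≡ 22, 151^8 ≡ 217, 151^16 ≡ 97, 151^32 ≡ 64, 151^64 ≡ 91, 151^128 ≡ 4.
133 = 128 + 4 + 1, so 151^133 ≡ 4·22·151 ≡ 205 (mod 267).

205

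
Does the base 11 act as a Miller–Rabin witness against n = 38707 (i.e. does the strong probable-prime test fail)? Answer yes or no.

n − 1 = 38706 = 2^1 · 19353, so s = 1 and d = 19353.
Repeated squaring mod 38707: 11^1 ≡ 11, 11^2 ≡ 121, 11^4 ≡ 14641, 11^8 ≡ 38222, 11^16 ≡ 2983, 11^32 ≡ 34386, 11^64 ≡ 14267, 11^128 ≡ 25883, 11^256 ≡ 27640, 11^512 ≡ 9541, 11^1024 ≡ 30524, 11^2048 ≡ 37086, 11^4096 ≡ 34272, 11^8192 ≡ 6069, 11^16384 ≡ 22404.
19353 = 16384 + 2048 + 512 + 256 + 128 + 16 + 8 + 1, so 11^19353 ≡ 22404·37086·9541·27640·25883·2983·38222·11 ≡ 38706 (mod 38707).
x_0 = 11^19353 mod 38707 = 38706.
x_0 = 38706 ≡ −1, so 11 is not a witness.

no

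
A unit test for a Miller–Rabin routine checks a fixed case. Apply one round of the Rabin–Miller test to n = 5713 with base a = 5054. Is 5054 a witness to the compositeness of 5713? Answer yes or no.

no

n − 1 = 5712 = 2^4 · 357, so s = 4 and d = 357.
x_0 = 5054^357 mod 5713 = 1984.
x_0 is neither 1 nor 5712, so continue squaring.
x_1 = 1984^2 mod 5713 = 5712.
x_1 ≡ −1, so 5054 is not a witness.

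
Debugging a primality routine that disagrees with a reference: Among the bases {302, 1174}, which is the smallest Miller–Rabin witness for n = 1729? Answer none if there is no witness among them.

n − 1 = 1728 = 2^6 · 27, so s = 6 and d = 27.
Base 302: x_0 = 302^27 mod 1729 = 1. x_0 = 1, so 302 is not a witness.
Base 1174: x_0 = 1174^27 mod 1729 = 1728. x_0 = 1728 ≡ −1, so 1174 is not a witness.
No listed base is a witness for 1729.

none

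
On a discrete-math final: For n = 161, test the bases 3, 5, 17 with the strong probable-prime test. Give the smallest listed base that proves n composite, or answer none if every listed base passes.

n − 1 = 160 = 2^5 · 5, so s = 5 and d = 5.
Base 3: x_0 = 3^5 mod 161 = 82. x_0 is neither 1 nor 160, so continue squaring. x_1 = 82^2 mod 161 = 123. x_2 = 123^2 mod 161 = 156. x_3 = 156^2 mod 161 = 25. x_4 = 25^2 mod 161 = 142. Reached i = s−1 = 4 without hitting −1: 3 is a Miller–Rabin witness and 161 is composite.
Base 5: x_0 = 5^5 mod 161 = 66. x_0 is neither 1 nor 160, so continue squaring. x_1 = 66^2 mod 161 = 9. x_2 = 9^2 mod 161 = 81. x_3 = 81^2 mod 161 = 121. x_4 = 121^2 mod 161 = 151. Reached i = s−1 = 4 without hitting −1: 5 is a Miller–Rabin witness and 161 is composite.
Base 17: x_0 = 17^5 mod 161 = 159. x_0 is neither 1 nor 160, so continue squaring. x_1 = 159^2 mod 161 = 4. x_2 = 4^2 mod 161 = 16. x_3 = 16^2 mod 161 = 95. x_4 = 95^2 mod 161 = 9. Reached i = s−1 = 4 without hitting −1: 17 is a Miller–Rabin witness and 161 is composite.
The smallest witness among the given bases is 3.

3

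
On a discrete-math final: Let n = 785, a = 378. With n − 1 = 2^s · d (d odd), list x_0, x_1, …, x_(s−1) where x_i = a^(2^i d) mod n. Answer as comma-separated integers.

58, 224, 721, 171

n − 1 = 784 = 2^4 · 49, so s = 4 and d = 49.
x_0 = 378^49 mod 785 = 58.
x_1 = 58^2 mod 785 = 224.
x_2 = 224^2 mod 785 = 721.
x_3 = 721^2 mod 785 = 171.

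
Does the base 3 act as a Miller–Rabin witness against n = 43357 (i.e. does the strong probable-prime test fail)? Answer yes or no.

n − 1 = 43356 = 2^2 · 10839, so s = 2 and d = 10839.
x_0 = 3^10839 mod 43357 = 29424.
x_0 is neither 1 nor 43356, so continue squaring.
x_1 = 29424^2 mod 43357 = 19200.
Reached i = s−1 = 1 without hitting −1: 3 is a Miller–Rabin witness and 43357 is composite.

yes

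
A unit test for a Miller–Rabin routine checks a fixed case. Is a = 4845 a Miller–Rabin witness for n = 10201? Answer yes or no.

n − 1 = 10200 = 2^3 · 1275, so s = 3 and d = 1275.
x_0 = 4845^1275 mod 10201 = 515.
x_0 is neither 1 nor 10200, so continue squaring.
x_1 = 515^2 mod 10201 = 10200.
x_1 ≡ −1, so 4845 is not a witness.

no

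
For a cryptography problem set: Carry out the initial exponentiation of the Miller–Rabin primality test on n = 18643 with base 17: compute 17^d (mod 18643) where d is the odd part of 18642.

n − 1 = 18642 = 2^1 · 9321, so s = 1 and d = 9321.
17^9321 mod 18643 = 6704.

6704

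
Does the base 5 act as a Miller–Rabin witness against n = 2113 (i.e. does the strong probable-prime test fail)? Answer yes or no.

n − 1 = 2112 = 2^6 · 33, so s = 6 and d = 33.
x_0 = 5^33 mod 2113 = 1036.
x_0 is neither 1 nor 2112, so continue squaring.
x_1 = 1036^2 mod 2113 = 2005.
x_2 = 2005^2 mod 2113 = 1099.
x_3 = 1099^2 mod 2113 = 1278.
x_4 = 1278^2 mod 2113 = 2048.
x_5 = 2048^2 mod 2113 = 2112.
x_5 ≡ −1, so 5 is not a witness.

no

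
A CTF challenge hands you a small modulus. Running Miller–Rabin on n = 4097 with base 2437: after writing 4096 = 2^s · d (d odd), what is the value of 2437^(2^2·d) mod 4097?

n − 1 = 4096 = 2^12 · 1, so s = 12 and d = 1.
x_0 = 2437^1 mod 4097 = 2437.
x_1 = 2437^2 mod 4097 = 2416.
x_2 = 2416^2 mod 4097 = 2928.

2928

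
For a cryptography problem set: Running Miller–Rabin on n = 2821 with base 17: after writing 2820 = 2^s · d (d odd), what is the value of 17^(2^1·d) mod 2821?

n − 1 = 2820 = 2^2 · 705, so s = 2 and d = 705.
Repeated squaring mod 2821: 17^1 ≡ 17, 17^2 ≡ 289, 17^4 ≡ 1712, 17^8 ≡ 2746, 17^16 ≡ 2804, 17^32 ≡ 289, 17^64 ≡ 1712, 17^128 ≡ 2746, 17^256 ≡ 2804, 17^512 ≡ 289.
705 = 512 + 128 + 64 + 1, so 17^705 ≡ 289·2746·1712·17 ≡ 2820 (mod 2821).
x_0 = 2820.
x_1 = 2820^2 mod 2821 = 1.

1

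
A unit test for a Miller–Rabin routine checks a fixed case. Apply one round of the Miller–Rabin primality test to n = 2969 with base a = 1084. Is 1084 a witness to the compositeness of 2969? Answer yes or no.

n − 1 = 2968 = 2^3 · 371, so s = 3 and d = 371.
x_0 = 1084^371 mod 2969 = 2968.
x_0 = 2968 ≡ −1, so 1084 is not a witness.

no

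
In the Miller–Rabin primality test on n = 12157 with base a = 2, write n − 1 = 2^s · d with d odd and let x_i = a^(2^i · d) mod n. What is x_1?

n − 1 = 12156 = 2^2 · 3039, so s = 2 and d = 3039.
x_0 = 2^3039 mod 12157 = 11451.
x_1 = 11451^2 mod 12157 = 12156.

12156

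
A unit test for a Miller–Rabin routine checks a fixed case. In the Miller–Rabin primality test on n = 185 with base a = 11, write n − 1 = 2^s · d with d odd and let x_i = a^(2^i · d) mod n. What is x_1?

26

n − 1 = 184 = 2^3 · 23, so s = 3 and d = 23.
Repeated squaring mod 185: 11^1 ≡ 11, 11^2 ≡ 121, 11^4 ≡ 26, 11^8 ≡ 121, 11^16 ≡ 26.
23 = 16 + 4 + 2 + 1, so 11^23 ≡ 26·26·121·11 ≡ 101 (mod 185).
x_0 = 101.
x_1 = 101^2 mod 185 = 26.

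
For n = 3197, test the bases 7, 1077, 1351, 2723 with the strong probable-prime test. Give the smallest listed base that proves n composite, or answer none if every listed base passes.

7

n − 1 = 3196 = 2^2 · 799, so s = 2 and d = 799.
Base 7: x_0 = 7^799 mod 3197 = 764. x_0 is neither 1 nor 3196, so continue squaring. x_1 = 764^2 mod 3197 = 1842. Reached i = s−1 = 1 without hitting −1: 7 is a Miller–Rabin witness and 3197 is composite.
Base 1077: x_0 = 1077^799 mod 3197 = 15. x_0 is neither 1 nor 3196, so continue squaring. x_1 = 15^2 mod 3197 = 225. Reached i = s−1 = 1 without hitting −1: 1077 is a Miller–Rabin witness and 3197 is composite.
Base 1351: x_0 = 1351^799 mod 3197 = 1469. x_0 is neither 1 nor 3196, so continue squaring. x_1 = 1469^2 mod 3197 = 3183. Reached i = s−1 = 1 without hitting −1: 1351 is a Miller–Rabin witness and 3197 is composite.
Base 2723: x_0 = 2723^799 mod 3197 = 234. x_0 is neither 1 nor 3196, so continue squaring. x_1 = 234^2 mod 3197 = 407. Reached i = s−1 = 1 without hitting −1: 2723 is a Miller–Rabin witness and 3197 is composite.
The smallest witness among the given bases is 7.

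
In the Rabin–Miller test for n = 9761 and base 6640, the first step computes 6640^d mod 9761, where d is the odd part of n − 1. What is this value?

n − 1 = 9760 = 2^5 · 305, so s = 5 and d = 305.
6640^305 mod 9761 = 6885.

6885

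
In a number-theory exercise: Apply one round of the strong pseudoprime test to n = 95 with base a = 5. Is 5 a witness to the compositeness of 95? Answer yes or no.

yes

n − 1 = 94 = 2^1 · 47, so s = 1 and d = 47.
x_0 = 5^47 mod 95 = 25.
x_0 ∉ {1, 94} and s = 1, so 5 is a Miller–Rabin witness and 95 is composite.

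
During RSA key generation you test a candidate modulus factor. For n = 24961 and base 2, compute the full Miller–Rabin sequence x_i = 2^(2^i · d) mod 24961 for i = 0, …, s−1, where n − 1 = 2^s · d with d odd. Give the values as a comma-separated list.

n − 1 = 24960 = 2^7 · 195, so s = 7 and d = 195.
x_0 = 2^195 mod 24961 = 4319.
x_1 = 4319^2 mod 24961 = 7894.
x_2 = 7894^2 mod 24961 = 12580.
x_3 = 12580^2 mod 24961 = 3660.
x_4 = 3660^2 mod 24961 = 16504.
x_5 = 16504^2 mod 24961 = 7584.
x_6 = 7584^2 mod 24961 = 6912.

4319, 7894, 12580, 3660, 16504, 7584, 6912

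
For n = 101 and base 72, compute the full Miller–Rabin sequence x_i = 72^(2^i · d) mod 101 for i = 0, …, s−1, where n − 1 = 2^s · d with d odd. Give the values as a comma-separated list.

10, 100

n − 1 = 100 = 2^2 · 25, so s = 2 and d = 25.
x_0 = 72^25 mod 101 = 10.
x_1 = 10^2 mod 101 = 100.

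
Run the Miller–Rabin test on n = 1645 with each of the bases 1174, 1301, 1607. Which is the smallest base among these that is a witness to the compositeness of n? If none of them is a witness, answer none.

n − 1 = 1644 = 2^2 · 411, so s = 2 and d = 411.
Base 1174: x_0 = 1174^411 mod 1645 = 1644. x_0 = 1644 ≡ −1, so 1174 is not a witness.
Base 1301: x_0 = 1301^411 mod 1645 = 1196. x_0 is neither 1 nor 1644, so continue squaring. x_1 = 1196^2 mod 1645 = 911. Reached i = s−1 = 1 without hitting −1: 1301 is a Miller–Rabin witness and 1645 is composite.
Base 1607: x_0 = 1607^411 mod 1645 = 848. x_0 is neither 1 nor 1644, so continue squaring. x_1 = 848^2 mod 1645 = 239. Reached i = s−1 = 1 without hitting −1: 1607 is a Miller–Rabin witness and 1645 is composite.
The smallest witness among the given bases is 1301.

1301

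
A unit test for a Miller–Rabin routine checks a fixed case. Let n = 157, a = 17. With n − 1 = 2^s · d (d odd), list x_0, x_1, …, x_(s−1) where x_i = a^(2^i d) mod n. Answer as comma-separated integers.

n − 1 = 156 = 2^2 · 39, so s = 2 and d = 39.
x_0 = 17^39 mod 157 = 1.
x_1 = 1^2 mod 157 = 1.

1, 1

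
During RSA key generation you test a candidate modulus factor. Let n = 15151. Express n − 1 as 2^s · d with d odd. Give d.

Halving: 15150 → 7575; 7575 is odd.
So 15150 = 2^1 · 7575.

7575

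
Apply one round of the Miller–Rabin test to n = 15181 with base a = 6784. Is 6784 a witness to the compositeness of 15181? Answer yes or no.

n − 1 = 15180 = 2^2 · 3795, so s = 2 and d = 3795.
x_0 = 6784^3795 mod 15181 = 1.
x_0 = 1, so 6784 is not a witness.

no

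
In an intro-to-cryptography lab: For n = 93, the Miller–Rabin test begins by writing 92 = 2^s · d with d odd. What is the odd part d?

Halving: 92 → 46 → 23; 23 is odd.
So 92 = 2^2 · 23.

23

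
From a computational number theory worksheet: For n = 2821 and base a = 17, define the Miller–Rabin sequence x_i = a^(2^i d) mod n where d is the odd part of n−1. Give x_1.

1

n − 1 = 2820 = 2^2 · 705, so s = 2 and d = 705.
x_0 = 17^705 mod 2821 = 2820.
x_1 = 2820^2 mod 2821 = 1.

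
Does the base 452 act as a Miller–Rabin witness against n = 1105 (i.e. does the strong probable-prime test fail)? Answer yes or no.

n − 1 = 1104 = 2^4 · 69, so s = 4 and d = 69.
Repeated squaring mod 1105: 452^1 ≡ 452, 452^2 ≡ 984, 452^4 ≡ 276, 452^8 ≡ 1036, 452^16 ≡ 341, 452^32 ≡ 256, 452^64 ≡ 341.
69 = 64 + 4 + 1, so 452^69 ≡ 341·276·452 ≡ 142 (mod 1105).
x_0 = 452^69 mod 1105 = 142.
x_0 is neither 1 nor 1104, so continue squaring.
x_1 = 142^2 mod 1105 = 274.
x_2 = 274^2 mod 1105 = 1041.
x_3 = 1041^2 mod 1105 = 781.
Reached i = s−1 = 3 without hitting −1: 452 is a Miller–Rabin witness and 1105 is composite.

yes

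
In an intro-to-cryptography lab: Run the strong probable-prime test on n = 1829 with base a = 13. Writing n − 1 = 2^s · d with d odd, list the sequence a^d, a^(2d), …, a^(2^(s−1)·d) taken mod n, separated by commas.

n − 1 = 1828 = 2^2 · 457, so s = 2 and d = 457.
x_0 = 13^457 mod 1829 = 456.
x_1 = 456^2 mod 1829 = 1259.

456, 1259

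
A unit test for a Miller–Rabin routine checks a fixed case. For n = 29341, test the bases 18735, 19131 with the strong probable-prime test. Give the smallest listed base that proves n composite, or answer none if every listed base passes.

none

n − 1 = 29340 = 2^2 · 7335, so s = 2 and d = 7335.
Base 18735: x_0 = 18735^7335 mod 29341 = 7431. x_0 is neither 1 nor 29340, so continue squaring. x_1 = 7431^2 mod 29341 = 29340. x_1 ≡ −1, so 18735 is not a witness.
Base 19131: x_0 = 19131^7335 mod 29341 = 10847. x_0 is neither 1 nor 29340, so continue squaring. x_1 = 10847^2 mod 29341 = 29340. x_1 ≡ −1, so 19131 is not a witness.
No listed base is a witness for 29341.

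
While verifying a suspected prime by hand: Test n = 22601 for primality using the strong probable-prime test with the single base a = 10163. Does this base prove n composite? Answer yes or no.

n − 1 = 22600 = 2^3 · 2825, so s = 3 and d = 2825.
x_0 = 10163^2825 mod 22601 = 10163.
x_0 is neither 1 nor 22600, so continue squaring.
x_1 = 10163^2 mod 22601 = 22600.
x_1 ≡ −1, so 10163 is not a witness.

no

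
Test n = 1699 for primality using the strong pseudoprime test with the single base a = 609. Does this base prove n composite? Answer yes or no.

no

n − 1 = 1698 = 2^1 · 849, so s = 1 and d = 849.
x_0 = 609^849 mod 1699 = 1.
x_0 = 1, so 609 is not a witness.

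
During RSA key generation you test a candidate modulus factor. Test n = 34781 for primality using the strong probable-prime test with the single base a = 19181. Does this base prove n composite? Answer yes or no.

n − 1 = 34780 = 2^2 · 8695, so s = 2 and d = 8695.
By repeated squaring, 19181^8695 ≡ 34780 (mod 34781).
x_0 = 19181^8695 mod 34781 = 34780.
x_0 = 34780 ≡ −1, so 19181 is not a witness.

no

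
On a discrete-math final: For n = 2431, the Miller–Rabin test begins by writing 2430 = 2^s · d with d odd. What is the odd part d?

1215

Halving: 2430 → 1215; 1215 is odd.
So 2430 = 2^1 · 1215.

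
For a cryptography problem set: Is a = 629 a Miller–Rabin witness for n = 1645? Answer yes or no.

yes

n − 1 = 1644 = 2^2 · 411, so s = 2 and d = 411.
Repeated squaring mod 1645: 629^1 ≡ 629, 629^2 ≡ 841, 629^4 ≡ 1576, 629^8 ≡ 1471, 629^16 ≡ 666, 629^32 ≡ 1051, 629^64 ≡ 806, 629^128 ≡ 1506, 629^256 ≡ 1226.
411 = 256 + 128 + 16 + 8 + 2 + 1, so 629^411 ≡ 1226·1506·666·1471·841·629 ≡ 1469 (mod 1645).
x_0 = 629^411 mod 1645 = 1469.
x_0 is neither 1 nor 1644, so continue squaring.
x_1 = 1469^2 mod 1645 = 1366.
Reached i = s−1 = 1 without hitting −1: 629 is a Miller–Rabin witness and 1645 is composite.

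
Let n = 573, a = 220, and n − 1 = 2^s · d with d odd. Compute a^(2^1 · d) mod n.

544

n − 1 = 572 = 2^2 · 143, so s = 2 and d = 143.
x_0 = 220^143 mod 573 = 322.
x_1 = 322^2 mod 573 = 544.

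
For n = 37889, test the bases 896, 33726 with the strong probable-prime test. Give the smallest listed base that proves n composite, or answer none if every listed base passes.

none

n − 1 = 37888 = 2^10 · 37, so s = 10 and d = 37.
Base 896: x_0 = 896^37 mod 37889 = 4702. x_0 is neither 1 nor 37888, so continue squaring. x_1 = 4702^2 mod 37889 = 19517. x_2 = 19517^2 mod 37889 = 15172. x_3 = 15172^2 mod 37889 = 13909. x_4 = 13909^2 mod 37889 = 36936. x_5 = 36936^2 mod 37889 = 36762. x_6 = 36762^2 mod 37889 = 19792. x_7 = 19792^2 mod 37889 = 26782. x_8 = 26782^2 mod 37889 = 36754. x_9 = 36754^2 mod 37889 = 37888. x_9 ≡ −1, so 896 is not a witness.
Base 33726: x_0 = 33726^37 mod 37889 = 20989. x_0 is neither 1 nor 37888, so continue squaring. x_1 = 20989^2 mod 37889 = 2718. x_2 = 2718^2 mod 37889 = 37058. x_3 = 37058^2 mod 37889 = 8559. x_4 = 8559^2 mod 37889 = 17044. x_5 = 17044^2 mod 37889 = 2973. x_6 = 2973^2 mod 37889 = 10592. x_7 = 10592^2 mod 37889 = 1135. x_8 = 1135^2 mod 37889 = 37888. x_8 ≡ −1, so 33726 is not a witness.
No listed base is a witness for 37889.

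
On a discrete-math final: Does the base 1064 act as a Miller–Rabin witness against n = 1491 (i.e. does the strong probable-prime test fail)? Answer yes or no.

n − 1 = 1490 = 2^1 · 745, so s = 1 and d = 745.
x_0 = 1064^745 mod 1491 = 1064.
x_0 ∉ {1, 1490} and s = 1, so 1064 is a Miller–Rabin witness and 1491 is composite.

yes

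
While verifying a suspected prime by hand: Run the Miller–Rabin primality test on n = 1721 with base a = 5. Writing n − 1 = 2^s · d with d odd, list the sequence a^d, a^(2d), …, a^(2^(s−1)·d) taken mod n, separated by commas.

1720, 1, 1

n − 1 = 1720 = 2^3 · 215, so s = 3 and d = 215.
x_0 = 5^215 mod 1721 = 1720.
x_1 = 1720^2 mod 1721 = 1.
x_2 = 1^2 mod 1721 = 1.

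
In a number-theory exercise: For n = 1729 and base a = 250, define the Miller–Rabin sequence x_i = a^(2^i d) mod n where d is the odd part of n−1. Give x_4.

1

n − 1 = 1728 = 2^6 · 27, so s = 6 and d = 27.
Repeated squaring mod 1729: 250^1 ≡ 250, 250^2 ≡ 256, 250^4 ≡ 1563, 250^8 ≡ 1621, 250^16 ≡ 1290.
27 = 16 + 8 + 2 + 1, so 250^27 ≡ 1290·1621·256·250 ≡ 664 (mod 1729).
x_0 = 664.
x_1 = 664^2 mod 1729 = 1.
x_2 = 1^2 mod 1729 = 1.
x_3 = 1^2 mod 1729 = 1.
x_4 = 1^2 mod 1729 = 1.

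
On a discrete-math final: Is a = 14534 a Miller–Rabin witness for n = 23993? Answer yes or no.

n − 1 = 23992 = 2^3 · 2999, so s = 3 and d = 2999.
x_0 = 14534^2999 mod 23993 = 23125.
x_0 is neither 1 nor 23992, so continue squaring.
x_1 = 23125^2 mod 23993 = 9641.
x_2 = 9641^2 mod 23993 = 23992.
x_2 ≡ −1, so 14534 is not a witness.

no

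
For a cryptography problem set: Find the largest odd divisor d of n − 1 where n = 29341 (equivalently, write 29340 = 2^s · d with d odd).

7335

Halving: 29340 → 14670 → 7335; 7335 is odd.
So 29340 = 2^2 · 7335.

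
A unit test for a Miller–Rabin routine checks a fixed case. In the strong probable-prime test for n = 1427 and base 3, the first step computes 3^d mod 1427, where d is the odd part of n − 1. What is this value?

n − 1 = 1426 = 2^1 · 713, so s = 1 and d = 713.
Repeated squaring mod 1427: 3^1 ≡ 3, 3^2 ≡ 9, 3^4 ≡ 81, 3^8 ≡ 853, 3^16 ≡ 1266, 3^32 ≡ 235, 3^64 ≡ 999, 3^128 ≡ 528, 3^256 ≡ 519, 3^512 ≡ 1085.
713 = 512 + 128 + 64 + 8 + 1, so 3^713 ≡ 1085·528·999·853·3 ≡ 1 (mod 1427).

1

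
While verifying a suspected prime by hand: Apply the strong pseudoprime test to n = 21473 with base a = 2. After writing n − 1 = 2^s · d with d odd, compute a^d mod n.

19697

n − 1 = 21472 = 2^5 · 671, so s = 5 and d = 671.
Repeated squaring mod 21473: 2^1 ≡ 2, 2^2 ≡ 4, 2^4 ≡ 16, 2^8 ≡ 256, 2^16 ≡ 1117, 2^32 ≡ 2255, 2^64 ≡ 17397, 2^128 ≡ 15147, 2^256 ≡ 14077, 2^512 ≡ 9085.
671 = 512 + 128 + 16 + 8 + 4 + 2 + 1, so 2^671 ≡ 9085·15147·1117·256·16·4·2 ≡ 19697 (mod 21473).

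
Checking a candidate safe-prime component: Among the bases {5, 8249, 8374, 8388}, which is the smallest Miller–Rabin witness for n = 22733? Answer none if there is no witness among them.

n − 1 = 22732 = 2^2 · 5683, so s = 2 and d = 5683.
Base 5: x_0 = 5^5683 mod 22733 = 8462. x_0 is neither 1 nor 22732, so continue squaring. x_1 = 8462^2 mod 22733 = 19227. Reached i = s−1 = 1 without hitting −1: 5 is a Miller–Rabin witness and 22733 is composite.
Base 8249: x_0 = 8249^5683 mod 22733 = 21544. x_0 is neither 1 nor 22732, so continue squaring. x_1 = 21544^2 mod 22733 = 4275. Reached i = s−1 = 1 without hitting −1: 8249 is a Miller–Rabin witness and 22733 is composite.
Base 8374: x_0 = 8374^5683 mod 22733 = 15732. x_0 is neither 1 nor 22732, so continue squaring. x_1 = 15732^2 mod 22733 = 1653. Reached i = s−1 = 1 without hitting −1: 8374 is a Miller–Rabin witness and 22733 is composite.
Base 8388: x_0 = 8388^5683 mod 22733 = 17826. x_0 is neither 1 nor 22732, so continue squaring. x_1 = 17826^2 mod 22733 = 4402. Reached i = s−1 = 1 without hitting −1: 8388 is a Miller–Rabin witness and 22733 is composite.
The smallest witness among the given bases is 5.

5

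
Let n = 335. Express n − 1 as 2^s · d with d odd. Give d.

167

Halving: 334 → 167; 167 is odd.
So 334 = 2^1 · 167.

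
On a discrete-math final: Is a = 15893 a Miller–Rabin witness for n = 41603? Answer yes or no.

no

n − 1 = 41602 = 2^1 · 20801, so s = 1 and d = 20801.
x_0 = 15893^20801 mod 41603 = 41602.
x_0 = 41602 ≡ −1, so 15893 is not a witness.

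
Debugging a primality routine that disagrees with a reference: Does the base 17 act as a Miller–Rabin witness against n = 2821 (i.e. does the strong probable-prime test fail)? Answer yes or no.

n − 1 = 2820 = 2^2 · 705, so s = 2 and d = 705.
Repeated squaring mod 2821: 17^1 ≡ 17, 17^2 ≡ 289, 17^4 ≡ 1712, 17^8 ≡ 2746, 17^16 ≡ 2804, 17^32 ≡ 289, 17^64 ≡ 1712, 17^128 ≡ 2746, 17^256 ≡ 2804, 17^512 ≡ 289.
705 = 512 + 128 + 64 + 1, so 17^705 ≡ 289·2746·1712·17 ≡ 2820 (mod 2821).
x_0 = 17^705 mod 2821 = 2820.
x_0 = 2820 ≡ −1, so 17 is not a witness.

no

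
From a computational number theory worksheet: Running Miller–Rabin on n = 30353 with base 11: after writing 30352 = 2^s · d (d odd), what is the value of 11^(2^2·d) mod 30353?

26819

n − 1 = 30352 = 2^4 · 1897, so s = 4 and d = 1897.
Repeated squaring mod 30353: 11^1 ≡ 11, 11^2 ≡ 121, 11^4 ≡ 14641, 11^8 ≡ 5995, 11^16 ≡ 2073, 11^32 ≡ 17556, 11^64 ≡ 8774, 11^128 ≡ 7868, 11^256 ≡ 15657, 11^512 ≡ 10821, 11^1024 ≡ 22520.
1897 = 1024 + 512 + 256 + 64 + 32 + 8 + 1, so 11^1897 ≡ 22520·10821·15657·8774·17556·5995·11 ≡ 21881 (mod 30353).
x_0 = 21881.
x_1 = 21881^2 mod 30353 = 20292.
x_2 = 20292^2 mod 30353 = 26819.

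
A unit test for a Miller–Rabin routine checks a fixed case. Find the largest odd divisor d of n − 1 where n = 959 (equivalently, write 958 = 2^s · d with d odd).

479

Halving: 958 → 479; 479 is odd.
So 958 = 2^1 · 479.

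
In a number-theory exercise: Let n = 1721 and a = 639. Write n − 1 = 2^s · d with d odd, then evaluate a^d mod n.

1489

n − 1 = 1720 = 2^3 · 215, so s = 3 and d = 215.
639^215 mod 1721 = 1489.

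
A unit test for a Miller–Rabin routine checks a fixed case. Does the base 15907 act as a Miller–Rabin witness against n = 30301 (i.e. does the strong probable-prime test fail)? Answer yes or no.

no

n − 1 = 30300 = 2^2 · 7575, so s = 2 and d = 7575.
x_0 = 15907^7575 mod 30301 = 9762.
x_0 is neither 1 nor 30300, so continue squaring.
x_1 = 9762^2 mod 30301 = 30300.
x_1 ≡ −1, so 15907 is not a witness.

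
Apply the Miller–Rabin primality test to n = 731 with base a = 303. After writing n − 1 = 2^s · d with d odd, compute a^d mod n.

260

n − 1 = 730 = 2^1 · 365, so s = 1 and d = 365.
Repeated squaring mod 731: 303^1 ≡ 303, 303^2 ≡ 434, 303^4 ≡ 489, 303^8 ≡ 84, 303^16 ≡ 477, 303^32 ≡ 188, 303^64 ≡ 256, 303^128 ≡ 477, 303^256 ≡ 188.
365 = 256 + 64 + 32 + 8 + 4 + 1, so 303^365 ≡ 188·256·188·84·489·303 ≡ 260 (mod 731).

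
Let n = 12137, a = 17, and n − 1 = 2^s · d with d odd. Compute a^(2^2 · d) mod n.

9603

n − 1 = 12136 = 2^3 · 1517, so s = 3 and d = 1517.
x_0 = 17^1517 mod 12137 = 1363.
x_1 = 1363^2 mod 12137 = 808.
x_2 = 808^2 mod 12137 = 9603.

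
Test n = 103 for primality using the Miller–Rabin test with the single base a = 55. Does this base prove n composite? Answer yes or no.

n − 1 = 102 = 2^1 · 51, so s = 1 and d = 51.
Repeated squaring mod 103: 55^1 ≡ 55, 55^2 ≡ 38, 55^4 ≡ 2, 55^8 ≡ 4, 55^16 ≡ 16, 55^32 ≡ 50.
51 = 32 + 16 + 2 + 1, so 55^51 ≡ 50·16·38·55 ≡ 1 (mod 103).
x_0 = 55^51 mod 103 = 1.
x_0 = 1, so 55 is not a witness.

no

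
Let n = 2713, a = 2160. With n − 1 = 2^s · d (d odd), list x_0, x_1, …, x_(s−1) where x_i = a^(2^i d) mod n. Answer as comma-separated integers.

1673, 1826, 2712

n − 1 = 2712 = 2^3 · 339, so s = 3 and d = 339.
x_0 = 2160^339 mod 2713 = 1673.
x_1 = 1673^2 mod 2713 = 1826.
x_2 = 1826^2 mod 2713 = 2712.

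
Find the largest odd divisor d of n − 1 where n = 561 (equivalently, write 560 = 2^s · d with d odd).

Halving: 560 → 280 → 140 → 70 → 35; 35 is odd.
So 560 = 2^4 · 35.

35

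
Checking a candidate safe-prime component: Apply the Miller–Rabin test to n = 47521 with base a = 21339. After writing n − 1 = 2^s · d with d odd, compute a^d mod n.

3406

n − 1 = 47520 = 2^5 · 1485, so s = 5 and d = 1485.
By repeated squaring, 21339^1485 ≡ 3406 (mod 47521).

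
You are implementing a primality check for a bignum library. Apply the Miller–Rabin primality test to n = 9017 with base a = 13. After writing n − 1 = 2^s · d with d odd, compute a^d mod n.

n − 1 = 9016 = 2^3 · 1127, so s = 3 and d = 1127.
Repeated squaring mod 9017: 13^1 ≡ 13, 13^2 ≡ 169, 13^4 ≡ 1510, 13^8 ≡ 7816, 13^16 ≡ 8698, 13^32 ≡ 2574, 13^64 ≡ 6998, 13^128 ≡ 677, 13^256 ≡ 7479, 13^512 ≡ 2990, 13^1024 ≡ 4253.
1127 = 1024 + 64 + 32 + 4 + 2 + 1, so 13^1127 ≡ 4253·6998·2574·1510·169·13 ≡ 2196 (mod 9017).

2196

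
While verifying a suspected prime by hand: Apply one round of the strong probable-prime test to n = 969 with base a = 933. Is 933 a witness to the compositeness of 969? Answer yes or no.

yes

n − 1 = 968 = 2^3 · 121, so s = 3 and d = 121.
x_0 = 933^121 mod 969 = 117.
x_0 is neither 1 nor 968, so continue squaring.
x_1 = 117^2 mod 969 = 123.
x_2 = 123^2 mod 969 = 594.
Reached i = s−1 = 2 without hitting −1: 933 is a Miller–Rabin witness and 969 is composite.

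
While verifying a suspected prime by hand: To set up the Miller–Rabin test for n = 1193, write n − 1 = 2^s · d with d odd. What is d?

149

Halving: 1192 → 596 → 298 → 149; 149 is odd.
So 1192 = 2^3 · 149.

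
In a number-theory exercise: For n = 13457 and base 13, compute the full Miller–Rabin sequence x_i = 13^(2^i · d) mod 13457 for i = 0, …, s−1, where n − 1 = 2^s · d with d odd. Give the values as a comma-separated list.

n − 1 = 13456 = 2^4 · 841, so s = 4 and d = 841.
x_0 = 13^841 mod 13457 = 9350.
x_1 = 9350^2 mod 13457 = 5828.
x_2 = 5828^2 mod 13457 = 116.
x_3 = 116^2 mod 13457 = 13456.

9350, 5828, 116, 13456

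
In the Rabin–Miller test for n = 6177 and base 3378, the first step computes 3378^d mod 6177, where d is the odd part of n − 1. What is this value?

n − 1 = 6176 = 2^5 · 193, so s = 5 and d = 193.
By repeated squaring, 3378^193 ≡ 891 (mod 6177).

891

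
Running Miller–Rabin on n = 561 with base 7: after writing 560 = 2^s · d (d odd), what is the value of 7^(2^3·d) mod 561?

67

n − 1 = 560 = 2^4 · 35, so s = 4 and d = 35.
x_0 = 7^35 mod 561 = 241.
x_1 = 241^2 mod 561 = 298.
x_2 = 298^2 mod 561 = 166.
x_3 = 166^2 mod 561 = 67.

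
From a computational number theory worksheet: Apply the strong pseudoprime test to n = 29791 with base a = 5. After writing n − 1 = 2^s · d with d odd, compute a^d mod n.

n − 1 = 29790 = 2^1 · 14895, so s = 1 and d = 14895.
5^14895 mod 29791 = 24646.

24646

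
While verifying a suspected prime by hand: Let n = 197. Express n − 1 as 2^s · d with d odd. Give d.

Halving: 196 → 98 → 49; 49 is odd.
So 196 = 2^2 · 49.

49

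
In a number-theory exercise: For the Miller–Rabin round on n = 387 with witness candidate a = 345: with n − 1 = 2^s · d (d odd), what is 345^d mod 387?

n − 1 = 386 = 2^1 · 193, so s = 1 and d = 193.
Repeated squaring mod 387: 345^1 ≡ 345, 345^2 ≡ 216, 345^4 ≡ 216, 345^8 ≡ 216, 345^16 ≡ 216, 345^32 ≡ 216, 345^64 ≡ 216, 345^128 ≡ 216.
193 = 128 + 64 + 1, so 345^193 ≡ 216·216·345 ≡ 216 (mod 387).

216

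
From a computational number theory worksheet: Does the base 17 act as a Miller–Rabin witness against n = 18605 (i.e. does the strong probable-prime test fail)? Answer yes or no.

n − 1 = 18604 = 2^2 · 4651, so s = 2 and d = 4651.
Repeated squaring mod 18605: 17^1 ≡ 17, 17^2 ≡ 289, 17^4 ≡ 9101, 17^8 ≡ 17346, 17^16 ≡ 3656, 17^32 ≡ 7946, 17^64 ≡ 12151, 17^128 ≡ 16126, 17^256 ≡ 5791, 17^512 ≡ 9471, 17^1024 ≡ 5136, 17^2048 ≡ 15211, 17^4096 ≡ 2741.
4651 = 4096 + 512 + 32 + 8 + 2 + 1, so 17^4651 ≡ 2741·9471·7946·17346·289·17 ≡ 17063 (mod 18605).
x_0 = 17^4651 mod 18605 = 17063.
x_0 is neither 1 nor 18604, so continue squaring.
x_1 = 17063^2 mod 18605 = 14929.
Reached i = s−1 = 1 without hitting −1: 17 is a Miller–Rabin witness and 18605 is composite.

yes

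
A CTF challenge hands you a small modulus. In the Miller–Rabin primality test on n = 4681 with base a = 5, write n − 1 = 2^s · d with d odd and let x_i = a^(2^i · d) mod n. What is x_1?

3039

n − 1 = 4680 = 2^3 · 585, so s = 3 and d = 585.
x_0 = 5^585 mod 4681 = 1272.
x_1 = 1272^2 mod 4681 = 3039.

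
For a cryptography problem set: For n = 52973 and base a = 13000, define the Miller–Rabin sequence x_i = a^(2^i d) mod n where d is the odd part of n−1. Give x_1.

n − 1 = 52972 = 2^2 · 13243, so s = 2 and d = 13243.
x_0 = 13000^13243 mod 52973 = 1400.
x_1 = 1400^2 mod 52973 = 52972.

52972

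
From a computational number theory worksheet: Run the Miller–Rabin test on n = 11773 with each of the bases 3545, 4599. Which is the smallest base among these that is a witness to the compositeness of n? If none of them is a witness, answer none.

3545

n − 1 = 11772 = 2^2 · 2943, so s = 2 and d = 2943.
Base 3545: x_0 = 3545^2943 mod 11773 = 9737. x_0 is neither 1 nor 11772, so continue squaring. x_1 = 9737^2 mod 11773 = 1200. Reached i = s−1 = 1 without hitting −1: 3545 is a Miller–Rabin witness and 11773 is composite.
Base 4599: x_0 = 4599^2943 mod 11773 = 8761. x_0 is neither 1 nor 11772, so continue squaring. x_1 = 8761^2 mod 11773 = 6934. Reached i = s−1 = 1 without hitting −1: 4599 is a Miller–Rabin witness and 11773 is composite.
The smallest witness among the given bases is 3545.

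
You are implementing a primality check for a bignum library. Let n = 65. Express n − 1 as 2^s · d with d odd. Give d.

Halving: 64 → 32 → 16 → 8 → 4 → 2 → 1; 1 is odd.
So 64 = 2^6 · 1.

1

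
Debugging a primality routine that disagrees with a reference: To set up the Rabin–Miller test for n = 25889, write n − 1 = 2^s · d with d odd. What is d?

809

Halving: 25888 → 12944 → 6472 → 3236 → 1618 → 809; 809 is odd.
So 25888 = 2^5 · 809.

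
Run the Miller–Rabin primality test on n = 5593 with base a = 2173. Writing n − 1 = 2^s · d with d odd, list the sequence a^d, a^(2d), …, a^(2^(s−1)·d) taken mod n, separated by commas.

2764, 5251, 5104

n − 1 = 5592 = 2^3 · 699, so s = 3 and d = 699.
x_0 = 2173^699 mod 5593 = 2764.
x_1 = 2764^2 mod 5593 = 5251.
x_2 = 5251^2 mod 5593 = 5104.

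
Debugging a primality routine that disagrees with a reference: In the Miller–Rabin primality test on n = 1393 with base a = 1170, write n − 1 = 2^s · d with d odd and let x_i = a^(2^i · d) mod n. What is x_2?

92

n − 1 = 1392 = 2^4 · 87, so s = 4 and d = 87.
x_0 = 1170^87 mod 1393 = 92.
x_1 = 92^2 mod 1393 = 106.
x_2 = 106^2 mod 1393 = 92.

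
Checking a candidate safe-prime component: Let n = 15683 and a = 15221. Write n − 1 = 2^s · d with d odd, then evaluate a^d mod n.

n − 1 = 15682 = 2^1 · 7841, so s = 1 and d = 7841.
Repeated squaring mod 15683: 15221^1 ≡ 15221, 15221^2 ≡ 9565, 15221^4 ≡ 10286, 15221^8 ≡ 4278, 15221^16 ≡ 14906, 15221^32 ≡ 7775, 15221^64 ≡ 8343, 15221^128 ≡ 4495, 15221^256 ≡ 5321, 15221^512 ≡ 5226, 15221^1024 ≡ 6973, 15221^2048 ≡ 5429, 15221^4096 ≡ 5684.
7841 = 4096 + 2048 + 1024 + 512 + 128 + 32 + 1, so 15221^7841 ≡ 5684·5429·6973·5226·4495·7775·15221 ≡ 1 (mod 15683).

1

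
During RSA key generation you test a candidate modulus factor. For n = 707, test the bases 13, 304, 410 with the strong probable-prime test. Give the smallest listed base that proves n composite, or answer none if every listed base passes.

13

n − 1 = 706 = 2^1 · 353, so s = 1 and d = 353.
Base 13: x_0 = 13^353 mod 707 = 76. x_0 ∉ {1, 706} and s = 1, so 13 is a Miller–Rabin witness and 707 is composite.
Base 304: x_0 = 304^353 mod 707 = 607. x_0 ∉ {1, 706} and s = 1, so 304 is a Miller–Rabin witness and 707 is composite.
Base 410: x_0 = 410^353 mod 707 = 317. x_0 ∉ {1, 706} and s = 1, so 410 is a Miller–Rabin witness and 707 is composite.
The smallest witness among the given bases is 13.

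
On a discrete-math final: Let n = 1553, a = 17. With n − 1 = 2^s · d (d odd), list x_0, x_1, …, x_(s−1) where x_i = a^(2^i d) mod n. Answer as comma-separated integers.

n − 1 = 1552 = 2^4 · 97, so s = 4 and d = 97.
x_0 = 17^97 mod 1553 = 251.
x_1 = 251^2 mod 1553 = 881.
x_2 = 881^2 mod 1553 = 1214.
x_3 = 1214^2 mod 1553 = 1552.

251, 881, 1214, 1552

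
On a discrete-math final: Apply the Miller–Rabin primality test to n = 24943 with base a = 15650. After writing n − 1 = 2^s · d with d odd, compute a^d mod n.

n − 1 = 24942 = 2^1 · 12471, so s = 1 and d = 12471.
15650^12471 mod 24943 = 1.

1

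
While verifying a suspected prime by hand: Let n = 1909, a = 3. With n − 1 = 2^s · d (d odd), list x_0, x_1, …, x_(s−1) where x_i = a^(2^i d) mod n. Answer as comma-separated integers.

n − 1 = 1908 = 2^2 · 477, so s = 2 and d = 477.
x_0 = 3^477 mod 1909 = 1323.
x_1 = 1323^2 mod 1909 = 1685.

1323, 1685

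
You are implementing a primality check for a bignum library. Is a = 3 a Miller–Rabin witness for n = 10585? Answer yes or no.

no

n − 1 = 10584 = 2^3 · 1323, so s = 3 and d = 1323.
By repeated squaring, 3^1323 ≡ 8422 (mod 10585).
x_0 = 3^1323 mod 10585 = 8422.
x_0 is neither 1 nor 10584, so continue squaring.
x_1 = 8422^2 mod 10585 = 10584.
x_1 ≡ −1, so 3 is not a witness.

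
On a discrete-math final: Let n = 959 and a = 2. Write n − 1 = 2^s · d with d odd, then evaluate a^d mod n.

n − 1 = 958 = 2^1 · 479, so s = 1 and d = 479.
2^479 mod 959 = 830.

830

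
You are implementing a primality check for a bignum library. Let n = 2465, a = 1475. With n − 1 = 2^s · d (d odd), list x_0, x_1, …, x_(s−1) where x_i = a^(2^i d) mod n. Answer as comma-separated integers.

30, 900, 1480, 1480, 1480

n − 1 = 2464 = 2^5 · 77, so s = 5 and d = 77.
x_0 = 1475^77 mod 2465 = 30.
x_1 = 30^2 mod 2465 = 900.
x_2 = 900^2 mod 2465 = 1480.
x_3 = 1480^2 mod 2465 = 1480.
x_4 = 1480^2 mod 2465 = 1480.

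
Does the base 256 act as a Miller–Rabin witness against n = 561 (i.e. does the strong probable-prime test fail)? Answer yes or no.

no

n − 1 = 560 = 2^4 · 35, so s = 4 and d = 35.
x_0 = 256^35 mod 561 = 1.
x_0 = 1, so 256 is not a witness.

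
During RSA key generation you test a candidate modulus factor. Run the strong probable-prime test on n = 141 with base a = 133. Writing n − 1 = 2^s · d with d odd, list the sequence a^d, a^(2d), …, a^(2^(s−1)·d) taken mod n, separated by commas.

n − 1 = 140 = 2^2 · 35, so s = 2 and d = 35.
x_0 = 133^35 mod 141 = 127.
x_1 = 127^2 mod 141 = 55.

127, 55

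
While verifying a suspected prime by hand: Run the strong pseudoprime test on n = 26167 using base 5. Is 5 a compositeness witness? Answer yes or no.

n − 1 = 26166 = 2^1 · 13083, so s = 1 and d = 13083.
By repeated squaring, 5^13083 ≡ 19412 (mod 26167).
x_0 = 5^13083 mod 26167 = 19412.
x_0 ∉ {1, 26166} and s = 1, so 5 is a Miller–Rabin witness and 26167 is composite.

yes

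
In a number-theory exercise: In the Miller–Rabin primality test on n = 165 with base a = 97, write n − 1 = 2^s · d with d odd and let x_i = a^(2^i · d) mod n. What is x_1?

n − 1 = 164 = 2^2 · 41, so s = 2 and d = 41.
x_0 = 97^41 mod 165 = 97.
x_1 = 97^2 mod 165 = 4.

4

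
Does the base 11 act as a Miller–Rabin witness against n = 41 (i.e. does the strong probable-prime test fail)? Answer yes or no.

no

n − 1 = 40 = 2^3 · 5, so s = 3 and d = 5.
x_0 = 11^5 mod 41 = 3.
x_0 is neither 1 nor 40, so continue squaring.
x_1 = 3^2 mod 41 = 9.
x_2 = 9^2 mod 41 = 40.
x_2 ≡ −1, so 11 is not a witness.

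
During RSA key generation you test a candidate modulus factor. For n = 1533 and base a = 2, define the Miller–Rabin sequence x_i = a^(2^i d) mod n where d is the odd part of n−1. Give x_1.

1024

n − 1 = 1532 = 2^2 · 383, so s = 2 and d = 383.
Repeated squaring mod 1533: 2^1 ≡ 2, 2^2 ≡ 4, 2^4 ≡ 16, 2^8 ≡ 256, 2^16 ≡ 1150, 2^32 ≡ 1054, 2^64 ≡ 1024, 2^128 ≡ 4, 2^256 ≡ 16.
383 = 256 + 64 + 32 + 16 + 8 + 4 + 2 + 1, so 2^383 ≡ 16·1024·1054·1150·256·16·4·2 ≡ 32 (mod 1533).
x_0 = 32.
x_1 = 32^2 mod 1533 = 1024.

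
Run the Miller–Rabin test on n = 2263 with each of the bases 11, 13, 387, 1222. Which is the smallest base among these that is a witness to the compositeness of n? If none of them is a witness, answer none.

n − 1 = 2262 = 2^1 · 1131, so s = 1 and d = 1131.
Base 11: x_0 = 11^1131 mod 2263 = 1453. x_0 ∉ {1, 2262} and s = 1, so 11 is a Miller–Rabin witness and 2263 is composite.
Base 13: x_0 = 13^1131 mod 2263 = 1224. x_0 ∉ {1, 2262} and s = 1, so 13 is a Miller–Rabin witness and 2263 is composite.
Base 387: x_0 = 387^1131 mod 2263 = 1596. x_0 ∉ {1, 2262} and s = 1, so 387 is a Miller–Rabin witness and 2263 is composite.
Base 1222: x_0 = 1222^1131 mod 2263 = 170. x_0 ∉ {1, 2262} and s = 1, so 1222 is a Miller–Rabin witness and 2263 is composite.
The smallest witness among the given bases is 11.

11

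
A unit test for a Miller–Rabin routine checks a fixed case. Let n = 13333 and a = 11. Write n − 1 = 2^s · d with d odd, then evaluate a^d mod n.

13332

n − 1 = 13332 = 2^2 · 3333, so s = 2 and d = 3333.
11^3333 mod 13333 = 13332.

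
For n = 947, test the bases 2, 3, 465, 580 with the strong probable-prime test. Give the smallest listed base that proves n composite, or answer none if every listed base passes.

none

n − 1 = 946 = 2^1 · 473, so s = 1 and d = 473.
Base 2: x_0 = 2^473 mod 947 = 946. x_0 = 946 ≡ −1, so 2 is not a witness.
Base 3: x_0 = 3^473 mod 947 = 1. x_0 = 1, so 3 is not a witness.
Base 465: x_0 = 465^473 mod 947 = 946. x_0 = 946 ≡ −1, so 465 is not a witness.
Base 580: x_0 = 580^473 mod 947 = 1. x_0 = 1, so 580 is not a witness.
No listed base is a witness for 947.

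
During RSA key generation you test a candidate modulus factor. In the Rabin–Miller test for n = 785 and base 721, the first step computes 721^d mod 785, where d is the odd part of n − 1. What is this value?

256

n − 1 = 784 = 2^4 · 49, so s = 4 and d = 49.
721^49 mod 785 = 256.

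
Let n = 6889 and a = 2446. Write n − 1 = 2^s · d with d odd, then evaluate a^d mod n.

3651

n − 1 = 6888 = 2^3 · 861, so s = 3 and d = 861.
2446^861 mod 6889 = 3651.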